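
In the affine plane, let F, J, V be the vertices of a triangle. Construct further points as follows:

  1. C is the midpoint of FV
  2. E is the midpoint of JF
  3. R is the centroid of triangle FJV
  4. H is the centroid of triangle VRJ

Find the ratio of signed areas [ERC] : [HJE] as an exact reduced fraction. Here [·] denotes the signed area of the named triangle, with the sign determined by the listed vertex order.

[ERC]:[HJE] = -3/8

Work in coordinates with F = (0, 0), J = (1, 0), V = (0, 1).
1. C is the midpoint of FV ⇒ C = (0, 1/2)
2. E is the midpoint of JF ⇒ E = (1/2, 0)
3. R is the centroid of triangle FJV ⇒ R = (1/3, 1/3)
4. H is the centroid of triangle VRJ ⇒ H = (4/9, 4/9)
2·[ERC] = 1/12, 2·[HJE] = -2/9
[ERC]:[HJE] = 1/12:-2/9 = -3/8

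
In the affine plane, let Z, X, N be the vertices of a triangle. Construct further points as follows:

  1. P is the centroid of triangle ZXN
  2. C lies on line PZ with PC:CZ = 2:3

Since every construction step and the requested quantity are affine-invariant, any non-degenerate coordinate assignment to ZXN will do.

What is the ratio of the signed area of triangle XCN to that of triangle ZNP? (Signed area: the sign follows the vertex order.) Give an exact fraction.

[XCN]:[ZNP] = 9/5

Assign Z = (0, 0), X = (1, 0), N = (0, 1) — the answer is frame-independent, so this choice is without loss of generality.
1. P is the centroid of triangle ZXN ⇒ P = (1/3, 1/3)
2. C lies on line PZ with PC:CZ = 2:3 ⇒ C = (1/5, 1/5)
2·[XCN] = -3/5, 2·[ZNP] = -1/3
[XCN]:[ZNP] = -3/5:-1/3 = 9/5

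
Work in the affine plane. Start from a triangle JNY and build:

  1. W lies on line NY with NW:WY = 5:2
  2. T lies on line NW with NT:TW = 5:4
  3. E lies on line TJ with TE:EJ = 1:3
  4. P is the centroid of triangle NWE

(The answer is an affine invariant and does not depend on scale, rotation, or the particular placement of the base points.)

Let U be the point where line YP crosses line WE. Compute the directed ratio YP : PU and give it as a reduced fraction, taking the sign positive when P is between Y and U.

YP:PU = -11/5

Choose coordinates J = (0, 0), N = (1, 0), Y = (0, 1).
1. W lies on line NY with NW:WY = 5:2 ⇒ W = (2/7, 5/7)
2. T lies on line NW with NT:TW = 5:4 ⇒ T = (38/63, 25/63)
3. E lies on line TJ with TE:EJ = 1:3 ⇒ E = (19/42, 25/84)
4. P is the centroid of triangle NWE ⇒ P = (73/126, 85/252)
line YP meets WE at U = (73/231, 295/462)
P = Y + t·(U−Y) with t = 11/6, so YP:PU = 11/6:-5/6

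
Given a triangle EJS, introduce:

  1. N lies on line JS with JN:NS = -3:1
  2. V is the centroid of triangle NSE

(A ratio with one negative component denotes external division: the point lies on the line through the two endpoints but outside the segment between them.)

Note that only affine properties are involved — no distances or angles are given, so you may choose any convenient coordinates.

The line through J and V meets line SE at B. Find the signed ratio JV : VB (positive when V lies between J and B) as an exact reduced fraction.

JV:VB = -7

Choose coordinates E = (0, 0), J = (1, 0), S = (0, 1).
1. N lies on line JS with JN:NS = -3:1 ⇒ N = (-1/2, 3/2)
2. V is the centroid of triangle NSE ⇒ V = (-1/6, 5/6)
line JV meets SE at B = (0, 5/7)
V = J + t·(B−J) with t = 7/6, so JV:VB = 7/6:-1/6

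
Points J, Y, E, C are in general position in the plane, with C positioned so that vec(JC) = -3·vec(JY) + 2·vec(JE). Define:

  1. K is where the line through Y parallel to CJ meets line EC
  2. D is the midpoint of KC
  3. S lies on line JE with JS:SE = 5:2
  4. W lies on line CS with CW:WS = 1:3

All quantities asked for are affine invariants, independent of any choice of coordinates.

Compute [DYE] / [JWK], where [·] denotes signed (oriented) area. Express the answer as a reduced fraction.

[DYE]:[JWK] = -112/111

Set J = (0, 0), Y = (1, 0), E = (0, 1), C = (-3, 2); any affine frame gives the same invariant.
1. K is where the line through Y parallel to CJ meets line EC ⇒ K = (-1, 4/3)
2. D is the midpoint of KC ⇒ D = (-2, 5/3)
3. S lies on line JE with JS:SE = 5:2 ⇒ S = (0, 5/7)
4. W lies on line CS with CW:WS = 1:3 ⇒ W = (-9/4, 47/28)
2·[DYE] = 4/3, 2·[JWK] = -37/28
[DYE]:[JWK] = 4/3:-37/28 = -112/111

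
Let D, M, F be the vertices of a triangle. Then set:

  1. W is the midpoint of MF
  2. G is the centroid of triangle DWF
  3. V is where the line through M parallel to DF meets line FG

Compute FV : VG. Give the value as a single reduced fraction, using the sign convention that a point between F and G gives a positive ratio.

Assign D = (0, 0), M = (1, 0), F = (0, 1) — the answer is frame-independent, so this choice is without loss of generality.
1. W is the midpoint of MF ⇒ W = (1/2, 1/2)
2. G is the centroid of triangle DWF ⇒ G = (1/6, 1/2)
3. V is where the line through M parallel to DF meets line FG ⇒ V = (1, -2)
V = F + t·(G−F) with t = 6, so FV:VG = t:(1−t) = 6:-5

FV:VG = -6/5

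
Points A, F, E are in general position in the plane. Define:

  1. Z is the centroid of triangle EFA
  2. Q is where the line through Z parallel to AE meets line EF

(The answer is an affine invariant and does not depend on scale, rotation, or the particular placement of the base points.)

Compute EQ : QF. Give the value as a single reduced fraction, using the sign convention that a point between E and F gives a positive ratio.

EQ:QF = 1/2

Work in coordinates with A = (0, 0), F = (1, 0), E = (0, 1).
1. Z is the centroid of triangle EFA ⇒ Z = (1/3, 1/3)
2. Q is where the line through Z parallel to AE meets line EF ⇒ Q = (1/3, 2/3)
Q = E + t·(F−E) with t = 1/3, so EQ:QF = t:(1−t) = 1/3:2/3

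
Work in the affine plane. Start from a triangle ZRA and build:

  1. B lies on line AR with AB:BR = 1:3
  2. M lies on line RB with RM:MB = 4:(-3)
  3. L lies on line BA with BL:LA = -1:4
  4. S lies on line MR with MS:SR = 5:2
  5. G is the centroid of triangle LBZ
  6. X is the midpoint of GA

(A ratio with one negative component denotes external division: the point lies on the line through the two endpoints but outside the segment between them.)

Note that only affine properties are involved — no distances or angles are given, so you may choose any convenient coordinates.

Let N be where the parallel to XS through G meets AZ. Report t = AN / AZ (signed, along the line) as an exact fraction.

t = 24/23

Set Z = (0, 0), R = (1, 0), A = (0, 1); any affine frame gives the same invariant.
1. B lies on line AR with AB:BR = 1:3 ⇒ B = (1/4, 3/4)
2. M lies on line RB with RM:MB = 4:(-3) ⇒ M = (-2, 3)
3. L lies on line BA with BL:LA = -1:4 ⇒ L = (1/3, 2/3)
4. S lies on line MR with MS:SR = 5:2 ⇒ S = (1/7, 6/7)
5. G is the centroid of triangle LBZ ⇒ G = (7/36, 17/36)
6. X is the midpoint of GA ⇒ X = (7/72, 53/72)
through G parallel to XS: direction (23/504, 61/504); meets AZ at N = (0, -1/23)
N = A + t·(Z−A) with t = 24/23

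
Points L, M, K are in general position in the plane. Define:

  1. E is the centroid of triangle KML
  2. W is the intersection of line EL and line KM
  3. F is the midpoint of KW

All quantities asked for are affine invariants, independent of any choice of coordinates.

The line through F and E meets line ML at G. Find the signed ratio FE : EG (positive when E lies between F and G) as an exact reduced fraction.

Assign L = (0, 0), M = (1, 0), K = (0, 1) — the answer is frame-independent, so this choice is without loss of generality.
1. E is the centroid of triangle KML ⇒ E = (1/3, 1/3)
2. W is the intersection of line EL and line KM ⇒ W = (1/2, 1/2)
3. F is the midpoint of KW ⇒ F = (1/4, 3/4)
line FE meets ML at G = (2/5, 0)
E = F + t·(G−F) with t = 5/9, so FE:EG = 5/9:4/9

FE:EG = 5/4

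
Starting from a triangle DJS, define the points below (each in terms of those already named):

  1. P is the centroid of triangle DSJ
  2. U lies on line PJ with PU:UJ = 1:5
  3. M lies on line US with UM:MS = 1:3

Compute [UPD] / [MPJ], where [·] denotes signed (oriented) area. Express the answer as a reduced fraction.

Assign D = (0, 0), J = (1, 0), S = (0, 1) — the answer is frame-independent, so this choice is without loss of generality.
1. P is the centroid of triangle DSJ ⇒ P = (1/3, 1/3)
2. U lies on line PJ with PU:UJ = 1:5 ⇒ U = (4/9, 5/18)
3. M lies on line US with UM:MS = 1:3 ⇒ M = (1/3, 11/24)
2·[UPD] = 1/18, 2·[MPJ] = 1/12
[UPD]:[MPJ] = 1/18:1/12 = 2/3

[UPD]:[MPJ] = 2/3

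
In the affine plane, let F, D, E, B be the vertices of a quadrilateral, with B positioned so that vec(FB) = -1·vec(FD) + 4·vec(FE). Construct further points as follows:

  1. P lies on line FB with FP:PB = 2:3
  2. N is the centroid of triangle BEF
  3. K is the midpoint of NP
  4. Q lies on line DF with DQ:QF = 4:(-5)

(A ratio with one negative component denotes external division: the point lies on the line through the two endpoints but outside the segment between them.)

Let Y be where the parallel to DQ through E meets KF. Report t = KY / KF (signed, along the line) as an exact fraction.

Choose coordinates F = (0, 0), D = (1, 0), E = (0, 1), B = (-1, 4).
1. P lies on line FB with FP:PB = 2:3 ⇒ P = (-2/5, 8/5)
2. N is the centroid of triangle BEF ⇒ N = (-1/3, 5/3)
3. K is the midpoint of NP ⇒ K = (-11/30, 49/30)
4. Q lies on line DF with DQ:QF = 4:(-5) ⇒ Q = (5, 0)
through E parallel to DQ: direction (4, 0); meets KF at Y = (-11/49, 1)
Y = K + t·(F−K) with t = 19/49

t = 19/49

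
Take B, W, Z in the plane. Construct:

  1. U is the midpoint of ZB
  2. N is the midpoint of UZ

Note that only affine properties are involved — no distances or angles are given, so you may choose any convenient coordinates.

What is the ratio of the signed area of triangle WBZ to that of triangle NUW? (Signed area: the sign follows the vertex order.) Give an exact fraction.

Set B = (0, 0), W = (1, 0), Z = (0, 1); any affine frame gives the same invariant.
1. U is the midpoint of ZB ⇒ U = (0, 1/2)
2. N is the midpoint of UZ ⇒ N = (0, 3/4)
2·[WBZ] = -1, 2·[NUW] = 1/4
[WBZ]:[NUW] = -1:1/4 = -4

[WBZ]:[NUW] = -4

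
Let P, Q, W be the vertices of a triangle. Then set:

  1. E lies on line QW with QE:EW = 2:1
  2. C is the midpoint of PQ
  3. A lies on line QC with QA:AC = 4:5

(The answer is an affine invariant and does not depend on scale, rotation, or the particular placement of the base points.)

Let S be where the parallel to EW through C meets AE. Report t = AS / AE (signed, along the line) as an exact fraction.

t = -5/4

Work in coordinates with P = (0, 0), Q = (1, 0), W = (0, 1).
1. E lies on line QW with QE:EW = 2:1 ⇒ E = (1/3, 2/3)
2. C is the midpoint of PQ ⇒ C = (1/2, 0)
3. A lies on line QC with QA:AC = 4:5 ⇒ A = (7/9, 0)
through C parallel to EW: direction (-1/3, 1/3); meets AE at S = (4/3, -5/6)
S = A + t·(E−A) with t = -5/4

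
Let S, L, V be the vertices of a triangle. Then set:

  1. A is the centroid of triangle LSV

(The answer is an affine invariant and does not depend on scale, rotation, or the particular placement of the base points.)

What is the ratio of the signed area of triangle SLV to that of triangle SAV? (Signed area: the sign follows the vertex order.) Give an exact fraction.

[SLV]:[SAV] = 3

Work in coordinates with S = (0, 0), L = (1, 0), V = (0, 1).
1. A is the centroid of triangle LSV ⇒ A = (1/3, 1/3)
2·[SLV] = 1, 2·[SAV] = 1/3
[SLV]:[SAV] = 1:1/3 = 3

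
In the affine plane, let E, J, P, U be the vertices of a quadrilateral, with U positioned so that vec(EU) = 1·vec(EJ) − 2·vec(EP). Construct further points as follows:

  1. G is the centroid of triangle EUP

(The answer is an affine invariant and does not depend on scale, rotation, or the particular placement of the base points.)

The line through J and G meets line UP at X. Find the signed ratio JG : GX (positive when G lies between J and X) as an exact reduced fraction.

Work in coordinates with E = (0, 0), J = (1, 0), P = (0, 1), U = (1, -2).
1. G is the centroid of triangle EUP ⇒ G = (1/3, -1/3)
line JG meets UP at X = (3/7, -2/7)
G = J + t·(X−J) with t = 7/6, so JG:GX = 7/6:-1/6

JG:GX = -7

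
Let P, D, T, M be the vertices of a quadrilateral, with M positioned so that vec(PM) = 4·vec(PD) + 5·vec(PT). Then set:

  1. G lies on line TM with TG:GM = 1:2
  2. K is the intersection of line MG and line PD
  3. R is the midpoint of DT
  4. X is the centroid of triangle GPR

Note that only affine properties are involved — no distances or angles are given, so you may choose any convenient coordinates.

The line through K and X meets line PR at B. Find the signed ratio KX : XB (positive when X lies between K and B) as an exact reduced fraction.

KX:XB = 2

Work in coordinates with P = (0, 0), D = (1, 0), T = (0, 1), M = (4, 5).
1. G lies on line TM with TG:GM = 1:2 ⇒ G = (4/3, 7/3)
2. K is the intersection of line MG and line PD ⇒ K = (-1, 0)
3. R is the midpoint of DT ⇒ R = (1/2, 1/2)
4. X is the centroid of triangle GPR ⇒ X = (11/18, 17/18)
line KX meets PR at B = (17/12, 17/12)
X = K + t·(B−K) with t = 2/3, so KX:XB = 2/3:1/3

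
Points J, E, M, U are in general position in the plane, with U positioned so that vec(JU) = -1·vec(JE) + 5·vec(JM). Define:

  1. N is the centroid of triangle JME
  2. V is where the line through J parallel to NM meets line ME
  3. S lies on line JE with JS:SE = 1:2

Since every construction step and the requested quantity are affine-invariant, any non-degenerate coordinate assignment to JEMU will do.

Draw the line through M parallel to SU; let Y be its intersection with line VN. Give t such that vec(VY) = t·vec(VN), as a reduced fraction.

t = 33/40

Work in coordinates with J = (0, 0), E = (1, 0), M = (0, 1), U = (-1, 5).
1. N is the centroid of triangle JME ⇒ N = (1/3, 1/3)
2. V is where the line through J parallel to NM meets line ME ⇒ V = (-1, 2)
3. S lies on line JE with JS:SE = 1:2 ⇒ S = (1/3, 0)
through M parallel to SU: direction (-4/3, 5); meets VN at Y = (1/10, 5/8)
Y = V + t·(N−V) with t = 33/40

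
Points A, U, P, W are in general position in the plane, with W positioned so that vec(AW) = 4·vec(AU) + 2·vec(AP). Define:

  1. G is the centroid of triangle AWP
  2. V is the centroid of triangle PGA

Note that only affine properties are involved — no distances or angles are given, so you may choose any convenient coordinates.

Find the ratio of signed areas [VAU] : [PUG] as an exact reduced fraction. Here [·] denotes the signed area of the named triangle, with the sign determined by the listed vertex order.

[VAU]:[PUG] = 1/2

Work in coordinates with A = (0, 0), U = (1, 0), P = (0, 1), W = (4, 2).
1. G is the centroid of triangle AWP ⇒ G = (4/3, 1)
2. V is the centroid of triangle PGA ⇒ V = (4/9, 2/3)
2·[VAU] = 2/3, 2·[PUG] = 4/3
[VAU]:[PUG] = 2/3:4/3 = 1/2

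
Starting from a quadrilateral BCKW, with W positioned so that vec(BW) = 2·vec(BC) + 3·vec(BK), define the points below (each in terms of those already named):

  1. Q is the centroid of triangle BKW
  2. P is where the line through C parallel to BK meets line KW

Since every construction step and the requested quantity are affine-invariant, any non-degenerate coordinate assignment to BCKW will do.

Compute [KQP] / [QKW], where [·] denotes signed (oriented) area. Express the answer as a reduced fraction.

[KQP]:[QKW] = -1/2

Work in coordinates with B = (0, 0), C = (1, 0), K = (0, 1), W = (2, 3).
1. Q is the centroid of triangle BKW ⇒ Q = (2/3, 4/3)
2. P is where the line through C parallel to BK meets line KW ⇒ P = (1, 2)
2·[KQP] = 1/3, 2·[QKW] = -2/3
[KQP]:[QKW] = 1/3:-2/3 = -1/2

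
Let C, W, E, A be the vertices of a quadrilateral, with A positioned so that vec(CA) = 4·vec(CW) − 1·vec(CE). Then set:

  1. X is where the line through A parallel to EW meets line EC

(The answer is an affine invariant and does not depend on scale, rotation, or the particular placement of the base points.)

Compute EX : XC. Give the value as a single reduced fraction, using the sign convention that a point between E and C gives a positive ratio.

Set C = (0, 0), W = (1, 0), E = (0, 1), A = (4, -1); any affine frame gives the same invariant.
1. X is where the line through A parallel to EW meets line EC ⇒ X = (0, 3)
X = E + t·(C−E) with t = -2, so EX:XC = t:(1−t) = -2:3

EX:XC = -2/3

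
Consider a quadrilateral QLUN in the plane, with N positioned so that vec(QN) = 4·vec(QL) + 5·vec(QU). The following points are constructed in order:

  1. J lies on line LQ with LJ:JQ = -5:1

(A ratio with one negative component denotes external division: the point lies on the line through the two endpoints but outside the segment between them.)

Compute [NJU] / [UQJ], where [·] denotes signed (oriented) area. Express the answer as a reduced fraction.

Set Q = (0, 0), L = (1, 0), U = (0, 1), N = (4, 5); any affine frame gives the same invariant.
1. J lies on line LQ with LJ:JQ = -5:1 ⇒ J = (-1/4, 0)
2·[NJU] = -3, 2·[UQJ] = -1/4
[NJU]:[UQJ] = -3:-1/4 = 12

[NJU]:[UQJ] = 12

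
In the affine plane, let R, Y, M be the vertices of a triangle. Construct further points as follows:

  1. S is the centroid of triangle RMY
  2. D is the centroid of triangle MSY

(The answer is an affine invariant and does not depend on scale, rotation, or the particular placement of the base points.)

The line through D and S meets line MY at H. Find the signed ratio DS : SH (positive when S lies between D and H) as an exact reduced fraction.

Set R = (0, 0), Y = (1, 0), M = (0, 1); any affine frame gives the same invariant.
1. S is the centroid of triangle RMY ⇒ S = (1/3, 1/3)
2. D is the centroid of triangle MSY ⇒ D = (4/9, 4/9)
line DS meets MY at H = (1/2, 1/2)
S = D + t·(H−D) with t = -2, so DS:SH = -2:3

DS:SH = -2/3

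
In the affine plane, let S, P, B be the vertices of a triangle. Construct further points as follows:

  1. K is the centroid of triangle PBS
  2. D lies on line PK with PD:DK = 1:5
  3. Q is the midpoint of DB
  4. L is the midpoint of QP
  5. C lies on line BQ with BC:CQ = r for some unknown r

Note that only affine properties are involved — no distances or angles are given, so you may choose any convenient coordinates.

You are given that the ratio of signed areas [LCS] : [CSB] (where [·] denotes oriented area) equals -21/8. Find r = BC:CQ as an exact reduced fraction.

Work in coordinates with S = (0, 0), P = (1, 0), B = (0, 1).
1. K is the centroid of triangle PBS ⇒ K = (1/3, 1/3)
2. D lies on line PK with PD:DK = 1:5 ⇒ D = (8/9, 1/18)
3. Q is the midpoint of DB ⇒ Q = (4/9, 19/36)
4. L is the midpoint of QP ⇒ L = (13/18, 19/72)
5. With BC:CQ = r, write λ = r/(r+1) so C = B + λ·(Q−B); C is affine-linear in λ
Every point depending on C is an affine combination of C and λ-independent points, so each such coordinate is linear in λ; the λ² term in each signed area is a multiple of (Q−B)×(Q−B) = 0, so 2·[LCS] and 2·[CSB] are each linear in λ. Evaluating at λ=0 and λ=1:
  2·[LCS] = -11/24·λ + 13/18,   2·[CSB] = -4/9·λ
So [LCS]:[CSB] = (-11/24·λ + 13/18) / (-4/9·λ). Setting this equal to -21/8:
  -11/24·λ + 13/18 = -21/8·(-4/9·λ)  ⇒  λ = 4/9
Then r = λ/(1−λ) = (4/9)/(5/9) = 4/5. Check: with r = 4/5, C = (16/81, 64/81) and [LCS]:[CSB] = -21/8 as required.

r = 4/5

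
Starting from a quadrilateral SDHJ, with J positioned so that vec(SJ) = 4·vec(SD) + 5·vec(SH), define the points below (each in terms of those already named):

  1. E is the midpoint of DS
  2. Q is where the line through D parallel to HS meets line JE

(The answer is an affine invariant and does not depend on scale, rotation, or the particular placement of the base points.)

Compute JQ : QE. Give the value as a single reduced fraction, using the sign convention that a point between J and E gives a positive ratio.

Choose coordinates S = (0, 0), D = (1, 0), H = (0, 1), J = (4, 5).
1. E is the midpoint of DS ⇒ E = (1/2, 0)
2. Q is where the line through D parallel to HS meets line JE ⇒ Q = (1, 5/7)
Q = J + t·(E−J) with t = 6/7, so JQ:QE = t:(1−t) = 6/7:1/7

JQ:QE = 6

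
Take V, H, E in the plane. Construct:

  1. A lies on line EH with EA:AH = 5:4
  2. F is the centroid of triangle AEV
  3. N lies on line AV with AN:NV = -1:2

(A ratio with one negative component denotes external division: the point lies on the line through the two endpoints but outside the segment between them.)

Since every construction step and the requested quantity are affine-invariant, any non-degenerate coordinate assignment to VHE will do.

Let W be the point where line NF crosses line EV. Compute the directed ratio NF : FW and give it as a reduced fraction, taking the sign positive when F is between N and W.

Assign V = (0, 0), H = (1, 0), E = (0, 1) — the answer is frame-independent, so this choice is without loss of generality.
1. A lies on line EH with EA:AH = 5:4 ⇒ A = (5/9, 4/9)
2. F is the centroid of triangle AEV ⇒ F = (5/27, 13/27)
3. N lies on line AV with AN:NV = -1:2 ⇒ N = (10/9, 8/9)
line NF meets EV at W = (0, 2/5)
F = N + t·(W−N) with t = 5/6, so NF:FW = 5/6:1/6

NF:FW = 5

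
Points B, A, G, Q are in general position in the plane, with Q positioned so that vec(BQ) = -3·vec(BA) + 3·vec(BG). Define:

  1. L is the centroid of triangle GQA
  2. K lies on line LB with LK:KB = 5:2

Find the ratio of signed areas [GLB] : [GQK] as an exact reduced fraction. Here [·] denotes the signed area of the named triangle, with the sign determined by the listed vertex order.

[GLB]:[GQK] = 14/47

Set B = (0, 0), A = (1, 0), G = (0, 1), Q = (-3, 3); any affine frame gives the same invariant.
1. L is the centroid of triangle GQA ⇒ L = (-2/3, 4/3)
2. K lies on line LB with LK:KB = 5:2 ⇒ K = (-4/21, 8/21)
2·[GLB] = 2/3, 2·[GQK] = 47/21
[GLB]:[GQK] = 2/3:47/21 = 14/47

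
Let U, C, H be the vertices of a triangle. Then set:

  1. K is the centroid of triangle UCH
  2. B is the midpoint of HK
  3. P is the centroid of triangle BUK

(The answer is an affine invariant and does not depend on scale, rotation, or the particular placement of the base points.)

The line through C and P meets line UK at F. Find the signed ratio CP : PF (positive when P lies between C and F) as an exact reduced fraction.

Work in coordinates with U = (0, 0), C = (1, 0), H = (0, 1).
1. K is the centroid of triangle UCH ⇒ K = (1/3, 1/3)
2. B is the midpoint of HK ⇒ B = (1/6, 2/3)
3. P is the centroid of triangle BUK ⇒ P = (1/6, 1/3)
line CP meets UK at F = (2/7, 2/7)
P = C + t·(F−C) with t = 7/6, so CP:PF = 7/6:-1/6

CP:PF = -7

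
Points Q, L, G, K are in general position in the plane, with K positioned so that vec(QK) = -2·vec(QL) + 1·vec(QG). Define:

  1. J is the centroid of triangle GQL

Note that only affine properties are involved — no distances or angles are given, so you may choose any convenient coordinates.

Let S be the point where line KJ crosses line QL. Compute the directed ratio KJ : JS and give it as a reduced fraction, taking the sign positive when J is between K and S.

KJ:JS = 2

Choose coordinates Q = (0, 0), L = (1, 0), G = (0, 1), K = (-2, 1).
1. J is the centroid of triangle GQL ⇒ J = (1/3, 1/3)
line KJ meets QL at S = (3/2, 0)
J = K + t·(S−K) with t = 2/3, so KJ:JS = 2/3:1/3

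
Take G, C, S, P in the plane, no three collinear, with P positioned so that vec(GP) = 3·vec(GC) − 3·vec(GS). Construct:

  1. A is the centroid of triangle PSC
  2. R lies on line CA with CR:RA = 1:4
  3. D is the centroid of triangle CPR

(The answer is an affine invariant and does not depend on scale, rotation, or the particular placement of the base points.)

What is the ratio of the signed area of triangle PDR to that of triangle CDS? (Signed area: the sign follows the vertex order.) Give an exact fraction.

[PDR]:[CDS] = -1/16

Assign G = (0, 0), C = (1, 0), S = (0, 1), P = (3, -3) — the answer is frame-independent, so this choice is without loss of generality.
1. A is the centroid of triangle PSC ⇒ A = (4/3, -2/3)
2. R lies on line CA with CR:RA = 1:4 ⇒ R = (16/15, -2/15)
3. D is the centroid of triangle CPR ⇒ D = (76/45, -47/45)
2·[PDR] = 1/45, 2·[CDS] = -16/45
[PDR]:[CDS] = 1/45:-16/45 = -1/16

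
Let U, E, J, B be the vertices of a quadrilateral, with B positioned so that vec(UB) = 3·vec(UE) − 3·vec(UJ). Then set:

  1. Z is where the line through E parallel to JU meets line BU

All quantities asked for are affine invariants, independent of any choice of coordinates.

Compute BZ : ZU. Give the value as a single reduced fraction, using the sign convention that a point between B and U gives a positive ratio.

BZ:ZU = 2

Set U = (0, 0), E = (1, 0), J = (0, 1), B = (3, -3); any affine frame gives the same invariant.
1. Z is where the line through E parallel to JU meets line BU ⇒ Z = (1, -1)
Z = B + t·(U−B) with t = 2/3, so BZ:ZU = t:(1−t) = 2/3:1/3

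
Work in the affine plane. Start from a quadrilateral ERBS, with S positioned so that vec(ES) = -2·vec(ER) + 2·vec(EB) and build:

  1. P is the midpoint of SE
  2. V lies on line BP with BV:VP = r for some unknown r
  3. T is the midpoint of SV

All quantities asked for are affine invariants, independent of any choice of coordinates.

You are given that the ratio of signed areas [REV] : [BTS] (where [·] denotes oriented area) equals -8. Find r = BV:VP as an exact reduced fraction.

r = -1/5

Set E = (0, 0), R = (1, 0), B = (0, 1), S = (-2, 2); any affine frame gives the same invariant.
1. P is the midpoint of SE ⇒ P = (-1, 1)
2. With BV:VP = r, write λ = r/(r+1) so V = B + λ·(P−B); V is affine-linear in λ
3. T is the midpoint of SV ⇒ T is an affine combination of earlier points and hence also affine-linear in λ
Every point depending on V is an affine combination of V and λ-independent points, so each such coordinate is linear in λ; the λ² term in each signed area is a multiple of (P−B)×(P−B) = 0, so 2·[REV] and 2·[BTS] are each linear in λ. Evaluating at λ=0 and λ=1:
  2·[REV] = -1,   2·[BTS] = -1/2·λ
So [REV]:[BTS] = (-1) / (-1/2·λ). Setting this equal to -8:
  -1 = -8·(-1/2·λ)  ⇒  λ = -1/4
Then r = λ/(1−λ) = (-1/4)/(5/4) = -1/5. Check: with r = -1/5, V = (1/4, 1) and [REV]:[BTS] = -8 as required.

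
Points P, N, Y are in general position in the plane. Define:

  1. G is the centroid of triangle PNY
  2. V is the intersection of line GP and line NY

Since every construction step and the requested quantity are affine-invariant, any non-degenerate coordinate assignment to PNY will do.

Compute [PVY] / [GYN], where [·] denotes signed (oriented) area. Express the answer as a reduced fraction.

Assign P = (0, 0), N = (1, 0), Y = (0, 1) — the answer is frame-independent, so this choice is without loss of generality.
1. G is the centroid of triangle PNY ⇒ G = (1/3, 1/3)
2. V is the intersection of line GP and line NY ⇒ V = (1/2, 1/2)
2·[PVY] = 1/2, 2·[GYN] = -1/3
[PVY]:[GYN] = 1/2:-1/3 = -3/2

[PVY]:[GYN] = -3/2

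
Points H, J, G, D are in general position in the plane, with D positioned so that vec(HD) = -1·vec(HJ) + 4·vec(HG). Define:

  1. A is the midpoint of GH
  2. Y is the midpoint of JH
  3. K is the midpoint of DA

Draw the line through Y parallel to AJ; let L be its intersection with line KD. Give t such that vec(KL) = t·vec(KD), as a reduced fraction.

Work in coordinates with H = (0, 0), J = (1, 0), G = (0, 1), D = (-1, 4).
1. A is the midpoint of GH ⇒ A = (0, 1/2)
2. Y is the midpoint of JH ⇒ Y = (1/2, 0)
3. K is the midpoint of DA ⇒ K = (-1/2, 9/4)
through Y parallel to AJ: direction (1, -1/2); meets KD at L = (1/12, 5/24)
L = K + t·(D−K) with t = -7/6

t = -7/6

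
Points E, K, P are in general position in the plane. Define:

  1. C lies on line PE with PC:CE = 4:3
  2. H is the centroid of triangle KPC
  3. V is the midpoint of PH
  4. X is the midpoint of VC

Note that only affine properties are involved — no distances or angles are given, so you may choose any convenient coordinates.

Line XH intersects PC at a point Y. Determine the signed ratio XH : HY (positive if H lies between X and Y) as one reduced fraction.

Choose coordinates E = (0, 0), K = (1, 0), P = (0, 1).
1. C lies on line PE with PC:CE = 4:3 ⇒ C = (0, 3/7)
2. H is the centroid of triangle KPC ⇒ H = (1/3, 10/21)
3. V is the midpoint of PH ⇒ V = (1/6, 31/42)
4. X is the midpoint of VC ⇒ X = (1/12, 7/12)
line XH meets PC at Y = (0, 13/21)
H = X + t·(Y−X) with t = -3, so XH:HY = -3:4

XH:HY = -3/4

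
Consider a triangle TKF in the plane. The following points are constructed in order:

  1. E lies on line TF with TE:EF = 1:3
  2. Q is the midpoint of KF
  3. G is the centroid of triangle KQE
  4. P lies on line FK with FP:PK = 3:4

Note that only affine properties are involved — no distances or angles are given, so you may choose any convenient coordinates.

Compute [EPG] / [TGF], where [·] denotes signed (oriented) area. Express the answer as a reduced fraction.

[EPG]:[TGF] = -9/28

Set T = (0, 0), K = (1, 0), F = (0, 1); any affine frame gives the same invariant.
1. E lies on line TF with TE:EF = 1:3 ⇒ E = (0, 1/4)
2. Q is the midpoint of KF ⇒ Q = (1/2, 1/2)
3. G is the centroid of triangle KQE ⇒ G = (1/2, 1/4)
4. P lies on line FK with FP:PK = 3:4 ⇒ P = (3/7, 4/7)
2·[EPG] = -9/56, 2·[TGF] = 1/2
[EPG]:[TGF] = -9/56:1/2 = -9/28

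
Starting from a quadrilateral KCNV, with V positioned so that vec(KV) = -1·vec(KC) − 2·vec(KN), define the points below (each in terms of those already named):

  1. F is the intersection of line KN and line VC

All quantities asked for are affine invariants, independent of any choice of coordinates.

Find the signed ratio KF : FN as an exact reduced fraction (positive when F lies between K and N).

KF:FN = -1/2

Set K = (0, 0), C = (1, 0), N = (0, 1), V = (-1, -2); any affine frame gives the same invariant.
1. F is the intersection of line KN and line VC ⇒ F = (0, -1)
F = K + t·(N−K) with t = -1, so KF:FN = t:(1−t) = -1:2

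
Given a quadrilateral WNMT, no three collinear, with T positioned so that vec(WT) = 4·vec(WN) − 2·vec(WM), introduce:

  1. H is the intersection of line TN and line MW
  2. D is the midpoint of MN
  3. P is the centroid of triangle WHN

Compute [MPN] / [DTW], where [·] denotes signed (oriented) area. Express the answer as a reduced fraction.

Set W = (0, 0), N = (1, 0), M = (0, 1), T = (4, -2); any affine frame gives the same invariant.
1. H is the intersection of line TN and line MW ⇒ H = (0, 2/3)
2. D is the midpoint of MN ⇒ D = (1/2, 1/2)
3. P is the centroid of triangle WHN ⇒ P = (1/3, 2/9)
2·[MPN] = 4/9, 2·[DTW] = -3
[MPN]:[DTW] = 4/9:-3 = -4/27

[MPN]:[DTW] = -4/27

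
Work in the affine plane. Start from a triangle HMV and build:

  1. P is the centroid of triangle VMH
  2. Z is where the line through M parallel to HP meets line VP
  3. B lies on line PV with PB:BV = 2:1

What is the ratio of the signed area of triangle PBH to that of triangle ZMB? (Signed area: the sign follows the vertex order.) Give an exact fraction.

[PBH]:[ZMB] = 2/5

Set H = (0, 0), M = (1, 0), V = (0, 1); any affine frame gives the same invariant.
1. P is the centroid of triangle VMH ⇒ P = (1/3, 1/3)
2. Z is where the line through M parallel to HP meets line VP ⇒ Z = (2/3, -1/3)
3. B lies on line PV with PB:BV = 2:1 ⇒ B = (1/9, 7/9)
2·[PBH] = 2/9, 2·[ZMB] = 5/9
[PBH]:[ZMB] = 2/9:5/9 = 2/5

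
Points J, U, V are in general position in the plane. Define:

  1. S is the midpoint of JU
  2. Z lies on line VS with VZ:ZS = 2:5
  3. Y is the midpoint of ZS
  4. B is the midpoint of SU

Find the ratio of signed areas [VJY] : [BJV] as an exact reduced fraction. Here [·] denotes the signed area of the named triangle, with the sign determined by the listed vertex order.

[VJY]:[BJV] = -3/7

Assign J = (0, 0), U = (1, 0), V = (0, 1) — the answer is frame-independent, so this choice is without loss of generality.
1. S is the midpoint of JU ⇒ S = (1/2, 0)
2. Z lies on line VS with VZ:ZS = 2:5 ⇒ Z = (1/7, 5/7)
3. Y is the midpoint of ZS ⇒ Y = (9/28, 5/14)
4. B is the midpoint of SU ⇒ B = (3/4, 0)
2·[VJY] = 9/28, 2·[BJV] = -3/4
[VJY]:[BJV] = 9/28:-3/4 = -3/7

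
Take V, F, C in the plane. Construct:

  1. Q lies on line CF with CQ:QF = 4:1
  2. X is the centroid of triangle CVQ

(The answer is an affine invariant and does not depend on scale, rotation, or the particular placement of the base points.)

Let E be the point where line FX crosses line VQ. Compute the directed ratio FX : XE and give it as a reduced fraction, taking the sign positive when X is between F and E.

FX:XE = -7/4

Choose coordinates V = (0, 0), F = (1, 0), C = (0, 1).
1. Q lies on line CF with CQ:QF = 4:1 ⇒ Q = (4/5, 1/5)
2. X is the centroid of triangle CVQ ⇒ X = (4/15, 2/5)
line FX meets VQ at E = (24/35, 6/35)
X = F + t·(E−F) with t = 7/3, so FX:XE = 7/3:-4/3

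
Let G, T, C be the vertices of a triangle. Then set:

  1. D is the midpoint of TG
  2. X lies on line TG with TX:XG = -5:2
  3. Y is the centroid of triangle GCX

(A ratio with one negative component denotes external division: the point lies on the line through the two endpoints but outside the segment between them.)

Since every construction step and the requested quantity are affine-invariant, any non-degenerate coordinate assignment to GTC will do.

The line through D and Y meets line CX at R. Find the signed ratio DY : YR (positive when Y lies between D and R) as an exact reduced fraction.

DY:YR = 17/4

Set G = (0, 0), T = (1, 0), C = (0, 1); any affine frame gives the same invariant.
1. D is the midpoint of TG ⇒ D = (1/2, 0)
2. X lies on line TG with TX:XG = -5:2 ⇒ X = (-2/3, 0)
3. Y is the centroid of triangle GCX ⇒ Y = (-2/9, 1/3)
line DY meets CX at R = (-20/51, 7/17)
Y = D + t·(R−D) with t = 17/21, so DY:YR = 17/21:4/21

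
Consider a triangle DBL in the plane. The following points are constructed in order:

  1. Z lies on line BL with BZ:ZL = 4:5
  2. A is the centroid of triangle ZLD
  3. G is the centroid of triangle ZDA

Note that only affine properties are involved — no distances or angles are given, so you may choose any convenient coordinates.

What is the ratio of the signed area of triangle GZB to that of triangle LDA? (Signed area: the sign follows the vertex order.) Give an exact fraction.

Choose coordinates D = (0, 0), B = (1, 0), L = (0, 1).
1. Z lies on line BL with BZ:ZL = 4:5 ⇒ Z = (5/9, 4/9)
2. A is the centroid of triangle ZLD ⇒ A = (5/27, 13/27)
3. G is the centroid of triangle ZDA ⇒ G = (20/81, 25/81)
2·[GZB] = -16/81, 2·[LDA] = 5/27
[GZB]:[LDA] = -16/81:5/27 = -16/15

[GZB]:[LDA] = -16/15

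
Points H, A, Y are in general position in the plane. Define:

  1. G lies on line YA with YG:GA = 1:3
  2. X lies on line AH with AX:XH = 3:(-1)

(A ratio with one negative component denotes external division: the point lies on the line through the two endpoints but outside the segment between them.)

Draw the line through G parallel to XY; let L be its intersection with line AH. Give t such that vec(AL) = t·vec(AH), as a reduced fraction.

t = 9/8

Choose coordinates H = (0, 0), A = (1, 0), Y = (0, 1).
1. G lies on line YA with YG:GA = 1:3 ⇒ G = (1/4, 3/4)
2. X lies on line AH with AX:XH = 3:(-1) ⇒ X = (-1/2, 0)
through G parallel to XY: direction (1/2, 1); meets AH at L = (-1/8, 0)
L = A + t·(H−A) with t = 9/8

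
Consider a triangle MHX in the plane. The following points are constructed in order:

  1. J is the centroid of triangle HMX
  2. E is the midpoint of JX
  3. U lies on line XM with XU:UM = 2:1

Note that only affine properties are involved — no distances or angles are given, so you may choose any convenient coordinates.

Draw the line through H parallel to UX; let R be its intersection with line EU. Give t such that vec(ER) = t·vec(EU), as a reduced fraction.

t = -5

Set M = (0, 0), H = (1, 0), X = (0, 1); any affine frame gives the same invariant.
1. J is the centroid of triangle HMX ⇒ J = (1/3, 1/3)
2. E is the midpoint of JX ⇒ E = (1/6, 2/3)
3. U lies on line XM with XU:UM = 2:1 ⇒ U = (0, 1/3)
through H parallel to UX: direction (0, 2/3); meets EU at R = (1, 7/3)
R = E + t·(U−E) with t = -5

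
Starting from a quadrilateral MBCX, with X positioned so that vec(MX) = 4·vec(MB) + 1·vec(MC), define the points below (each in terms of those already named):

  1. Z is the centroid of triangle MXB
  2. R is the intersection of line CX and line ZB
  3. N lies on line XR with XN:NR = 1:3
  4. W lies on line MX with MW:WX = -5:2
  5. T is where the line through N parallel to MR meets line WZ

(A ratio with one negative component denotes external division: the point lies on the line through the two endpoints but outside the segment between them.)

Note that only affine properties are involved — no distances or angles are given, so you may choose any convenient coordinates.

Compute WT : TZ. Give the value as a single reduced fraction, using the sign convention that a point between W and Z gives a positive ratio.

WT:TZ = 11

Assign M = (0, 0), B = (1, 0), C = (0, 1), X = (4, 1) — the answer is frame-independent, so this choice is without loss of generality.
1. Z is the centroid of triangle MXB ⇒ Z = (5/3, 1/3)
2. R is the intersection of line CX and line ZB ⇒ R = (3, 1)
3. N lies on line XR with XN:NR = 1:3 ⇒ N = (15/4, 1)
4. W lies on line MX with MW:WX = -5:2 ⇒ W = (20/3, 5/3)
5. T is where the line through N parallel to MR meets line WZ ⇒ T = (25/12, 4/9)
T = W + t·(Z−W) with t = 11/12, so WT:TZ = t:(1−t) = 11/12:1/12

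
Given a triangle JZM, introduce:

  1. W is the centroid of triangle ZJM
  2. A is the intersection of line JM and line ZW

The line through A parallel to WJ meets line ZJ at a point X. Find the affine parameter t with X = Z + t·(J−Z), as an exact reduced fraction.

Work in coordinates with J = (0, 0), Z = (1, 0), M = (0, 1).
1. W is the centroid of triangle ZJM ⇒ W = (1/3, 1/3)
2. A is the intersection of line JM and line ZW ⇒ A = (0, 1/2)
through A parallel to WJ: direction (-1/3, -1/3); meets ZJ at X = (-1/2, 0)
X = Z + t·(J−Z) with t = 3/2

t = 3/2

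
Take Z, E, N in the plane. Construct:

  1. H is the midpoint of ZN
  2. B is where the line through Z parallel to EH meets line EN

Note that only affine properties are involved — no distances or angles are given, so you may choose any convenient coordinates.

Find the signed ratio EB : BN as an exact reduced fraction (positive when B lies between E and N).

EB:BN = -1/2

Work in coordinates with Z = (0, 0), E = (1, 0), N = (0, 1).
1. H is the midpoint of ZN ⇒ H = (0, 1/2)
2. B is where the line through Z parallel to EH meets line EN ⇒ B = (2, -1)
B = E + t·(N−E) with t = -1, so EB:BN = t:(1−t) = -1:2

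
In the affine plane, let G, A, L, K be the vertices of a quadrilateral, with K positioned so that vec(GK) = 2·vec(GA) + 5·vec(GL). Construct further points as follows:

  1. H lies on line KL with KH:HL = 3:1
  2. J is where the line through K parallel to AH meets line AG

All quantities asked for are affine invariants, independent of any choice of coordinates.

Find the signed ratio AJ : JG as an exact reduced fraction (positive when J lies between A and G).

AJ:JG = -9/13

Choose coordinates G = (0, 0), A = (1, 0), L = (0, 1), K = (2, 5).
1. H lies on line KL with KH:HL = 3:1 ⇒ H = (1/2, 2)
2. J is where the line through K parallel to AH meets line AG ⇒ J = (13/4, 0)
J = A + t·(G−A) with t = -9/4, so AJ:JG = t:(1−t) = -9/4:13/4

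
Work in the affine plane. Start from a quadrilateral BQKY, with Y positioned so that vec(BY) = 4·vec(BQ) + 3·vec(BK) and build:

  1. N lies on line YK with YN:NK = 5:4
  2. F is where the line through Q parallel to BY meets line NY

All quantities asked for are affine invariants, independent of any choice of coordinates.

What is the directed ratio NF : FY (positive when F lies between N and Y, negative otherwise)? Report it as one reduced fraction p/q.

NF:FY = -47/27

Set B = (0, 0), Q = (1, 0), K = (0, 1), Y = (4, 3); any affine frame gives the same invariant.
1. N lies on line YK with YN:NK = 5:4 ⇒ N = (16/9, 17/9)
2. F is where the line through Q parallel to BY meets line NY ⇒ F = (7, 9/2)
F = N + t·(Y−N) with t = 47/20, so NF:FY = t:(1−t) = 47/20:-27/20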